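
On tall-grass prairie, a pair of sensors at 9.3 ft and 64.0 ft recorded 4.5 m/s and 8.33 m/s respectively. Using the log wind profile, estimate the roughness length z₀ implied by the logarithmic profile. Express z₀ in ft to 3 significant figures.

Log law: V(z) ∝ ln(z/z₀). With r = V₁/V₂ = 4.5/8.33 = 0.54022,
r · ln(z₂/z₀) = ln(z₁/z₀) ⇒ ln z₀ = (ln z₁ − r·ln z₂)/(1 − r)
ln z₀ = (2.23001 − 0.54022×4.15888) / 0.45978 = -0.0363
z₀ = exp(-0.0363) = 0.9644 ft

z₀ ≈ 0.964 ft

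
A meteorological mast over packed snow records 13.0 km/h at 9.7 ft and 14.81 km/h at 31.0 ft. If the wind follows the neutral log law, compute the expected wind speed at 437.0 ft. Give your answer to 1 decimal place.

Log law: V ∝ ln(z/z₀). From the pair, with r = V₁/V₂ = 0.87779,
ln z₀ = (ln z₁ − r·ln z₂)/(1 − r) = (2.2721 − 0.87779×3.4340)/0.12221 = -6.0727 → z₀ = 0.002305 ft
V₃ = V₁ · ln(z₃/z₀)/ln(z₁/z₀) = 13.0 × 12.1527/8.3449 = 18.9320 km/h

18.9 km/h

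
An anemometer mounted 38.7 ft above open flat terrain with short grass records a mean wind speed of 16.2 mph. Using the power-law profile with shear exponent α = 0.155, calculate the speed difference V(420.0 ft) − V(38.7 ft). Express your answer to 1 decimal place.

7.2 mph

Power law: V₂ = V₁ · (z₂/z₁)^α = 16.2 × (10.8527)^0.155 = 23.4436 mph
ΔV = 23.4436 − 16.2 = 7.2436 mph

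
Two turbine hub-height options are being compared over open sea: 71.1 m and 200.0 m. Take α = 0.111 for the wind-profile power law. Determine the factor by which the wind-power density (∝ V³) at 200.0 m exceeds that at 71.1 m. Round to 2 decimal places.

Speed ratio: V_B/V_A = (z_B/z_A)^α = (200.0/71.1)^0.111 = (2.8129)^0.111 = 1.12165
Power-density ratio: P_B/P_A = (V_B/V_A)³ = (1.12165)³ = 1.41114

1.41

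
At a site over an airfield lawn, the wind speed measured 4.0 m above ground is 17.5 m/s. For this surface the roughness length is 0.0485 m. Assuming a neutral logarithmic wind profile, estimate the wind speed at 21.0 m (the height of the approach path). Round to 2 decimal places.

24.08 m/s

Log law: V(z) ∝ ln(z/z₀), so V₂/V₁ = ln(z₂/z₀) / ln(z₁/z₀).
ln(21.0/0.0485) = 6.0707, ln(4.0/0.0485) = 4.4125
V₂ = 17.5 × 6.0707/4.4125 = 17.5 × 1.3758 = 24.0766 m/s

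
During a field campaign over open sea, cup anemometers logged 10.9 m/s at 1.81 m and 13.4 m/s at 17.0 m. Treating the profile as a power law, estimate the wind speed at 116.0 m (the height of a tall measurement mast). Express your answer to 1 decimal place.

First find α: α = ln(V₂/V₁)/ln(z₂/z₁) = ln(13.4/10.9)/ln(17.0/1.81) = 0.20649/2.23989 = 0.0922
Extrapolate from 17.0 m to 116.0 m: V₃ = 13.4 × (116.0/17.0)^0.0922 = 13.4 × 1.1937 = 15.9952 m/s

16.0 m/s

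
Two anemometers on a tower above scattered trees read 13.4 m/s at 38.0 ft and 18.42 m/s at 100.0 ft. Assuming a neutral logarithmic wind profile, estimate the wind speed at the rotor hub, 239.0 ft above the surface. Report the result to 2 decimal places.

Log law: V ∝ ln(z/z₀). From the pair, with r = V₁/V₂ = 0.72747,
ln z₀ = (ln z₁ − r·ln z₂)/(1 − r) = (3.6376 − 0.72747×4.6052)/0.27253 = 1.0548 → z₀ = 2.871 ft
V₃ = V₁ · ln(z₃/z₀)/ln(z₁/z₀) = 13.4 × 4.4217/2.5828 = 22.9404 m/s

22.94 m/s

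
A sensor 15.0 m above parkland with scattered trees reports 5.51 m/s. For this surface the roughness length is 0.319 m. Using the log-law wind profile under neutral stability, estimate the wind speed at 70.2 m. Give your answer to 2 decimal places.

7.72 m/s

Log law: V(z) ∝ ln(z/z₀), so V₂/V₁ = ln(z₂/z₀) / ln(z₁/z₀).
ln(70.2/0.319) = 5.3939, ln(15.0/0.319) = 3.8506
V₂ = 5.51 × 5.3939/3.8506 = 5.51 × 1.4008 = 7.7184 m/s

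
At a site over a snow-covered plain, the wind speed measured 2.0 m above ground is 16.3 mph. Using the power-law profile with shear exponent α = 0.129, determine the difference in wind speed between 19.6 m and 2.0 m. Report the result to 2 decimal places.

Power law: V₂ = V₁ · (z₂/z₁)^α = 16.3 × (9.8000)^0.129 = 21.8804 mph
ΔV = 21.8804 − 16.3 = 5.5804 mph

5.58 mph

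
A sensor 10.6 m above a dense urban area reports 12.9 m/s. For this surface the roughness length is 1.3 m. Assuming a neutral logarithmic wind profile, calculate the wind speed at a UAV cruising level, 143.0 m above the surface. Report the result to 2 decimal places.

28.90 m/s

Log law: V(z) ∝ ln(z/z₀), so V₂/V₁ = ln(z₂/z₀) / ln(z₁/z₀).
ln(143.0/1.3) = 4.7005, ln(10.6/1.3) = 2.0985
V₂ = 12.9 × 4.7005/2.0985 = 12.9 × 2.2399 = 28.8952 m/s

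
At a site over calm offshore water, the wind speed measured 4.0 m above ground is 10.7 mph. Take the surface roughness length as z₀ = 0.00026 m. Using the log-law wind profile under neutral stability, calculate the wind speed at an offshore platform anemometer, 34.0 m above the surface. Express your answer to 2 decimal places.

13.08 mph

Log law: V(z) ∝ ln(z/z₀), so V₂/V₁ = ln(z₂/z₀) / ln(z₁/z₀).
ln(34.0/0.00026) = 11.7812, ln(4.0/0.00026) = 9.6411
V₂ = 10.7 × 11.7812/9.6411 = 10.7 × 1.2220 = 13.0751 mph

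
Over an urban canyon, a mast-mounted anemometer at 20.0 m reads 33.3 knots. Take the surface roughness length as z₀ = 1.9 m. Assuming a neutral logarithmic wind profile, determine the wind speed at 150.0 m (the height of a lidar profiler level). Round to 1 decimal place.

Log law: V(z) ∝ ln(z/z₀), so V₂/V₁ = ln(z₂/z₀) / ln(z₁/z₀).
ln(150.0/1.9) = 4.3688, ln(20.0/1.9) = 2.3539
V₂ = 33.3 × 4.3688/2.3539 = 33.3 × 1.8560 = 61.8046 knots

61.8 knots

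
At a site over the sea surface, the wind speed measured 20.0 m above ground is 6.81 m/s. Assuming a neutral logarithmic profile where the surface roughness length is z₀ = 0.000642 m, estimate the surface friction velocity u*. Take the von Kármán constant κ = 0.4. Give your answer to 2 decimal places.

u* ≈ 0.26 m/s

Log law: V(z) = (u*/κ) · ln(z/z₀) ⇒ u* = κ · V / ln(z/z₀)
u* = 0.4 × 6.81 / ln(20.0/0.000642) = 0.4 × 6.81 / 10.3467
   = 2.7240 / 10.3467 = 0.2633 m/s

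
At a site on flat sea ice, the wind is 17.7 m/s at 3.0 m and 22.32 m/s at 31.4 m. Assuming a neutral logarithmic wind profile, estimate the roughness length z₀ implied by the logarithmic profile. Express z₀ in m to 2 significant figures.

Log law: V(z) ∝ ln(z/z₀). With r = V₁/V₂ = 17.7/22.32 = 0.79301,
r · ln(z₂/z₀) = ln(z₁/z₀) ⇒ ln z₀ = (ln z₁ − r·ln z₂)/(1 − r)
ln z₀ = (1.09861 − 0.79301×3.44681) / 0.20699 = -7.8977
z₀ = exp(-7.8977) = 0.0003716 m

z₀ ≈ 0.00037 m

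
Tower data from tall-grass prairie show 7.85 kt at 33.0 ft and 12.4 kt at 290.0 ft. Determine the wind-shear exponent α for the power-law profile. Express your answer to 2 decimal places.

α ≈ 0.21

Power law: V₂/V₁ = (z₂/z₁)^α ⇒ α = ln(V₂/V₁) / ln(z₂/z₁)
α = ln(12.4/7.85) / ln(290.0/33.0) = ln(1.5796) / ln(8.7879)
  = 0.45718 / 2.17337 = 0.21036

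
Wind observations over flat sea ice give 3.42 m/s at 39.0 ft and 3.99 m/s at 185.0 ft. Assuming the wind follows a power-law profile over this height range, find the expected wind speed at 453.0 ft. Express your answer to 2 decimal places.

4.36 m/s

First find α: α = ln(V₂/V₁)/ln(z₂/z₁) = ln(3.99/3.42)/ln(185.0/39.0) = 0.15415/1.55679 = 0.0990
Extrapolate from 185.0 ft to 453.0 ft: V₃ = 3.99 × (453.0/185.0)^0.0990 = 3.99 × 1.0927 = 4.3600 m/s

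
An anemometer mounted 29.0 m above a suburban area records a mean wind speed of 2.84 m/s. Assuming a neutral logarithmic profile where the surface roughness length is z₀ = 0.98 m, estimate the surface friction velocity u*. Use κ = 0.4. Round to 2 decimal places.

Log law: V(z) = (u*/κ) · ln(z/z₀) ⇒ u* = κ · V / ln(z/z₀)
u* = 0.4 × 2.84 / ln(29.0/0.98) = 0.4 × 2.84 / 3.3875
   = 1.1360 / 3.3875 = 0.3354 m/s

u* ≈ 0.34 m/s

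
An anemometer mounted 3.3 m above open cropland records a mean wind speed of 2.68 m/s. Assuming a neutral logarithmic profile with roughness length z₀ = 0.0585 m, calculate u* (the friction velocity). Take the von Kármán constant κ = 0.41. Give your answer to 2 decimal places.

Log law: V(z) = (u*/κ) · ln(z/z₀) ⇒ u* = κ · V / ln(z/z₀)
u* = 0.41 × 2.68 / ln(3.3/0.0585) = 0.41 × 2.68 / 4.0327
   = 1.0988 / 4.0327 = 0.2725 m/s

u* ≈ 0.27 m/s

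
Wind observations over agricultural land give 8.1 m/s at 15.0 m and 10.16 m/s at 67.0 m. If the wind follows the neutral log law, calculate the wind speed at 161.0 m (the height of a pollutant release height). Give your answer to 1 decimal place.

Log law: V ∝ ln(z/z₀). From the pair, with r = V₁/V₂ = 0.79724,
ln z₀ = (ln z₁ − r·ln z₂)/(1 − r) = (2.7081 − 0.79724×4.2047)/0.20276 = -3.1768 → z₀ = 0.04172 m
V₃ = V₁ · ln(z₃/z₀)/ln(z₁/z₀) = 8.1 × 8.2582/5.8849 = 11.3667 m/s

11.4 m/s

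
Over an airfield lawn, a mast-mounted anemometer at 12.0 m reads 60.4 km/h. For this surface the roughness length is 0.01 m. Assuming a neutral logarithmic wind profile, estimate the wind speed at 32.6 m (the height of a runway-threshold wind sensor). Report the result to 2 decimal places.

Log law: V(z) ∝ ln(z/z₀), so V₂/V₁ = ln(z₂/z₀) / ln(z₁/z₀).
ln(32.6/0.01) = 8.0895, ln(12.0/0.01) = 7.0901
V₂ = 60.4 × 8.0895/7.0901 = 60.4 × 1.1410 = 68.9139 km/h

68.91 km/h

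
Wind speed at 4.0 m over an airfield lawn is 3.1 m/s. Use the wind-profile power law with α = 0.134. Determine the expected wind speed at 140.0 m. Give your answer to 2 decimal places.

Power-law profile: V₂ = V₁ · (z₂/z₁)^α
V₂ = 3.1 × (140.0/4.0)^0.134 = 3.1 × (35.0000)^0.134
    = 3.1 × 1.6103 = 4.9919 m/s

4.99 m/s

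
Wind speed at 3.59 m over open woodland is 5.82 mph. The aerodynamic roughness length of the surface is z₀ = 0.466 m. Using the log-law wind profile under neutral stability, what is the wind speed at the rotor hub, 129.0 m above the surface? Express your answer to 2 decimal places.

Log law: V(z) ∝ ln(z/z₀), so V₂/V₁ = ln(z₂/z₀) / ln(z₁/z₀).
ln(129.0/0.466) = 5.6234, ln(3.59/0.466) = 2.0417
V₂ = 5.82 × 5.6234/2.0417 = 5.82 × 2.7542 = 16.0296 mph

16.03 mph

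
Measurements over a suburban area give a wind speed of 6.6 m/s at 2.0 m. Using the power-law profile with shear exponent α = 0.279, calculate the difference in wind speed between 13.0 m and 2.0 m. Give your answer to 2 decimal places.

4.53 m/s

Power law: V₂ = V₁ · (z₂/z₁)^α = 6.6 × (6.5000)^0.279 = 11.1262 m/s
ΔV = 11.1262 − 6.6 = 4.5262 m/s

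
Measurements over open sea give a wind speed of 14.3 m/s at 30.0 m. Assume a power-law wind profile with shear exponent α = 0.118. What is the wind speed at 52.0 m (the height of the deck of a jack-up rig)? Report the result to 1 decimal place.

15.3 m/s

Power-law profile: V₂ = V₁ · (z₂/z₁)^α
V₂ = 14.3 × (52.0/30.0)^0.118 = 14.3 × (1.7333)^0.118
    = 14.3 × 1.0671 = 15.2589 m/s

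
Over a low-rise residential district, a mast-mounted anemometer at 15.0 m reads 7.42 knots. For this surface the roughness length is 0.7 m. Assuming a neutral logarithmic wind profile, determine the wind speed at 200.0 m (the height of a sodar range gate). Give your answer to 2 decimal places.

Log law: V(z) ∝ ln(z/z₀), so V₂/V₁ = ln(z₂/z₀) / ln(z₁/z₀).
ln(200.0/0.7) = 5.6550, ln(15.0/0.7) = 3.0647
V₂ = 7.42 × 5.6550/3.0647 = 7.42 × 1.8452 = 13.6913 knots

13.69 knots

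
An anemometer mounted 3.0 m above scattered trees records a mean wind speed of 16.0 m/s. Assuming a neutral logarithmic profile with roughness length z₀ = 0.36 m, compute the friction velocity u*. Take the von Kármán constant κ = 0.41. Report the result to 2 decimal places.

Log law: V(z) = (u*/κ) · ln(z/z₀) ⇒ u* = κ · V / ln(z/z₀)
u* = 0.41 × 16.0 / ln(3.0/0.36) = 0.41 × 16.0 / 2.1203
   = 6.5600 / 2.1203 = 3.0940 m/s

u* ≈ 3.09 m/s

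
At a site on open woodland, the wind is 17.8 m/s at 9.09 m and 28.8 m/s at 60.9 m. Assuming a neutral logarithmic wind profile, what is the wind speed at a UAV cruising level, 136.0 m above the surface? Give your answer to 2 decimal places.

33.45 m/s

Log law: V ∝ ln(z/z₀). From the pair, with r = V₁/V₂ = 0.61806,
ln z₀ = (ln z₁ − r·ln z₂)/(1 − r) = (2.2072 − 0.61806×4.1092)/0.38194 = -0.8707 → z₀ = 0.4187 m
V₃ = V₁ · ln(z₃/z₀)/ln(z₁/z₀) = 17.8 × 5.7834/3.0779 = 33.4464 m/s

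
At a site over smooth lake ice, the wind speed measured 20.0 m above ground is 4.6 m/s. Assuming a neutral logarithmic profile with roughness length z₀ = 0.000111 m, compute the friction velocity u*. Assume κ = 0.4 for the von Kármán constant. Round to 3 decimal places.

u* ≈ 0.152 m/s

Log law: V(z) = (u*/κ) · ln(z/z₀) ⇒ u* = κ · V / ln(z/z₀)
u* = 0.4 × 4.6 / ln(20.0/0.000111) = 0.4 × 4.6 / 12.1017
   = 1.8400 / 12.1017 = 0.1520 m/s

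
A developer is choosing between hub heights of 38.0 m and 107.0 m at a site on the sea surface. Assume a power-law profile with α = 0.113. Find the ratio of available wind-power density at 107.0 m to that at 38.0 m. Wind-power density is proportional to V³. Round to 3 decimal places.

1.420

Speed ratio: V_B/V_A = (z_B/z_A)^α = (107.0/38.0)^0.113 = (2.8158)^0.113 = 1.12410
Power-density ratio: P_B/P_A = (V_B/V_A)³ = (1.12410)³ = 1.42041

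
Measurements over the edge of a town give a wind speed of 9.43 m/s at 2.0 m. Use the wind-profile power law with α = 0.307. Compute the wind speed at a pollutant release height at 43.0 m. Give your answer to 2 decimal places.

Power-law profile: V₂ = V₁ · (z₂/z₁)^α
V₂ = 9.43 × (43.0/2.0)^0.307 = 9.43 × (21.5000)^0.307
    = 9.43 × 2.5648 = 24.1863 m/s

24.19 m/s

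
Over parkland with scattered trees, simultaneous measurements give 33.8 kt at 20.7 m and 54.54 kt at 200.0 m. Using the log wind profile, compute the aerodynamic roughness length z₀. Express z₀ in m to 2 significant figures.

z₀ ≈ 0.51 m

Log law: V(z) ∝ ln(z/z₀). With r = V₁/V₂ = 33.8/54.54 = 0.61973,
r · ln(z₂/z₀) = ln(z₁/z₀) ⇒ ln z₀ = (ln z₁ − r·ln z₂)/(1 − r)
ln z₀ = (3.03013 − 0.61973×5.29832) / 0.38027 = -0.6663
z₀ = exp(-0.6663) = 0.5136 m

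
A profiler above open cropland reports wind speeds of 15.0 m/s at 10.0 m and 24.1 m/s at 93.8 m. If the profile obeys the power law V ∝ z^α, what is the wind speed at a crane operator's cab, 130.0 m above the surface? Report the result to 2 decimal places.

First find α: α = ln(V₂/V₁)/ln(z₂/z₁) = ln(24.1/15.0)/ln(93.8/10.0) = 0.47416/2.23858 = 0.2118
Extrapolate from 93.8 m to 130.0 m: V₃ = 24.1 × (130.0/93.8)^0.2118 = 24.1 × 1.0716 = 25.8250 m/s

25.82 m/s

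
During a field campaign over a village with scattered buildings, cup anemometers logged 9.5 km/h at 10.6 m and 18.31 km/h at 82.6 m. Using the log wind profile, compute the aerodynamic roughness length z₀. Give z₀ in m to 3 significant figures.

z₀ ≈ 1.16 m

Log law: V(z) ∝ ln(z/z₀). With r = V₁/V₂ = 9.5/18.31 = 0.51884,
r · ln(z₂/z₀) = ln(z₁/z₀) ⇒ ln z₀ = (ln z₁ − r·ln z₂)/(1 − r)
ln z₀ = (2.36085 − 0.51884×4.41401) / 0.48116 = 0.1469
z₀ = exp(0.1469) = 1.158 m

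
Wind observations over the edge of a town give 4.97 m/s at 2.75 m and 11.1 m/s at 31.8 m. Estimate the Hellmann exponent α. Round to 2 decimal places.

Power law: V₂/V₁ = (z₂/z₁)^α ⇒ α = ln(V₂/V₁) / ln(z₂/z₁)
α = ln(11.1/4.97) / ln(31.8/2.75) = ln(2.2334) / ln(11.5636)
  = 0.80353 / 2.44787 = 0.32826

α ≈ 0.33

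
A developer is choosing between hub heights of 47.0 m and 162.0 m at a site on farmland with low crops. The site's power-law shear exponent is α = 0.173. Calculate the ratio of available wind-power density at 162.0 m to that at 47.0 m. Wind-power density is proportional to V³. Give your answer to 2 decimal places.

1.90

Speed ratio: V_B/V_A = (z_B/z_A)^α = (162.0/47.0)^0.173 = (3.4468)^0.173 = 1.23872
Power-density ratio: P_B/P_A = (V_B/V_A)³ = (1.23872)³ = 1.90073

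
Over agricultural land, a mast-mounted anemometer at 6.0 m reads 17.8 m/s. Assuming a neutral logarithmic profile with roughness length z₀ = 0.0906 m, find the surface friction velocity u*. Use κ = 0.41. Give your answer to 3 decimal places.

u* ≈ 1.740 m/s

Log law: V(z) = (u*/κ) · ln(z/z₀) ⇒ u* = κ · V / ln(z/z₀)
u* = 0.41 × 17.8 / ln(6.0/0.0906) = 0.41 × 17.8 / 4.1931
   = 7.2980 / 4.1931 = 1.7405 m/s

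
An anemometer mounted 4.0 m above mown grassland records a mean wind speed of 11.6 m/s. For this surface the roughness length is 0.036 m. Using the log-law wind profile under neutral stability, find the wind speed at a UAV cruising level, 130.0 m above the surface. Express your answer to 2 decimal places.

20.17 m/s

Log law: V(z) ∝ ln(z/z₀), so V₂/V₁ = ln(z₂/z₀) / ln(z₁/z₀).
ln(130.0/0.036) = 8.1918, ln(4.0/0.036) = 4.7105
V₂ = 11.6 × 8.1918/4.7105 = 11.6 × 1.7390 = 20.1728 m/s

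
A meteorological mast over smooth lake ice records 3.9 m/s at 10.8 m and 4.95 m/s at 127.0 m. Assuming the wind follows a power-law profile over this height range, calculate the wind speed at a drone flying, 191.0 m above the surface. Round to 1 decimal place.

5.1 m/s

First find α: α = ln(V₂/V₁)/ln(z₂/z₁) = ln(4.95/3.9)/ln(127.0/10.8) = 0.23841/2.46464 = 0.0967
Extrapolate from 127.0 m to 191.0 m: V₃ = 4.95 × (191.0/127.0)^0.0967 = 4.95 × 1.0403 = 5.1493 m/s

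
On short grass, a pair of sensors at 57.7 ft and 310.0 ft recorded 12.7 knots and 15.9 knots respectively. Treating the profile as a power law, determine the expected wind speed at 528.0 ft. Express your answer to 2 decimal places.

17.07 knots

First find α: α = ln(V₂/V₁)/ln(z₂/z₁) = ln(15.9/12.7)/ln(310.0/57.7) = 0.22472/1.68132 = 0.1337
Extrapolate from 310.0 ft to 528.0 ft: V₃ = 15.9 × (528.0/310.0)^0.1337 = 15.9 × 1.0738 = 17.0729 knots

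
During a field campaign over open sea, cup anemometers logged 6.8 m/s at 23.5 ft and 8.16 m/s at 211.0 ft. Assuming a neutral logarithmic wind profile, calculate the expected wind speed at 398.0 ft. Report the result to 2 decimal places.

8.55 m/s

Log law: V ∝ ln(z/z₀). From the pair, with r = V₁/V₂ = 0.83333,
ln z₀ = (ln z₁ − r·ln z₂)/(1 − r) = (3.1570 − 0.83333×5.3519)/0.16667 = -7.8173 → z₀ = 0.0004027 ft
V₃ = V₁ · ln(z₃/z₀)/ln(z₁/z₀) = 6.8 × 13.8037/10.9743 = 8.5532 m/s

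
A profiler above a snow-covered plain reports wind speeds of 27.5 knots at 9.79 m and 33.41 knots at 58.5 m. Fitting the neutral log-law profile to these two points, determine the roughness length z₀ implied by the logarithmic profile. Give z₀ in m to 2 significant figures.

z₀ ≈ 0.0024 m

Log law: V(z) ∝ ln(z/z₀). With r = V₁/V₂ = 27.5/33.41 = 0.82311,
r · ln(z₂/z₀) = ln(z₁/z₀) ⇒ ln z₀ = (ln z₁ − r·ln z₂)/(1 − r)
ln z₀ = (2.28136 − 0.82311×4.06903) / 0.17689 = -6.0369
z₀ = exp(-6.0369) = 0.002389 m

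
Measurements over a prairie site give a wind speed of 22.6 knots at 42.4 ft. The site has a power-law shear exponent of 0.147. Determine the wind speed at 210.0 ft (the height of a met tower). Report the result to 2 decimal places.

28.59 knots

Power-law profile: V₂ = V₁ · (z₂/z₁)^α
V₂ = 22.6 × (210.0/42.4)^0.147 = 22.6 × (4.9528)^0.147
    = 22.6 × 1.2652 = 28.5925 knots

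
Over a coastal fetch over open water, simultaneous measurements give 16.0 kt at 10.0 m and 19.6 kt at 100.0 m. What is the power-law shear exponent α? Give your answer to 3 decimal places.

Power law: V₂/V₁ = (z₂/z₁)^α ⇒ α = ln(V₂/V₁) / ln(z₂/z₁)
α = ln(19.6/16.0) / ln(100.0/10.0) = ln(1.2250) / ln(10.0000)
  = 0.20294 / 2.30259 = 0.08814

α ≈ 0.088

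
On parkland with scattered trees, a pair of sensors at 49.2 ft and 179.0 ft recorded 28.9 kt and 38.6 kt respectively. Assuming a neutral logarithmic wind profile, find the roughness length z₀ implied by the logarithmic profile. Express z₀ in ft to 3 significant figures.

Log law: V(z) ∝ ln(z/z₀). With r = V₁/V₂ = 28.9/38.6 = 0.74870,
r · ln(z₂/z₀) = ln(z₁/z₀) ⇒ ln z₀ = (ln z₁ − r·ln z₂)/(1 − r)
ln z₀ = (3.89589 − 0.74870×5.18739) / 0.25130 = 0.0480
z₀ = exp(0.0480) = 1.049 ft

z₀ ≈ 1.05 ft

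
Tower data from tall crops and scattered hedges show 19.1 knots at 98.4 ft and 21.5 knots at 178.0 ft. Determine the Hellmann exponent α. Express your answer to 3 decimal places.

α ≈ 0.200

Power law: V₂/V₁ = (z₂/z₁)^α ⇒ α = ln(V₂/V₁) / ln(z₂/z₁)
α = ln(21.5/19.1) / ln(178.0/98.4) = ln(1.1257) / ln(1.8089)
  = 0.11836 / 0.59274 = 0.19969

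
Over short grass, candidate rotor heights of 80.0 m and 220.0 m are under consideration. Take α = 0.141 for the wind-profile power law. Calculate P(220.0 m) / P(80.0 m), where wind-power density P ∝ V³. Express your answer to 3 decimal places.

Speed ratio: V_B/V_A = (z_B/z_A)^α = (220.0/80.0)^0.141 = (2.7500)^0.141 = 1.15331
Power-density ratio: P_B/P_A = (V_B/V_A)³ = (1.15331)³ = 1.53404

1.534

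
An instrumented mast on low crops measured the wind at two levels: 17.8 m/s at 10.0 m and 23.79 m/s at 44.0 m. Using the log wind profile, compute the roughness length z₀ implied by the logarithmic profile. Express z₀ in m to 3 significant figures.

Log law: V(z) ∝ ln(z/z₀). With r = V₁/V₂ = 17.8/23.79 = 0.74821,
r · ln(z₂/z₀) = ln(z₁/z₀) ⇒ ln z₀ = (ln z₁ − r·ln z₂)/(1 − r)
ln z₀ = (2.30259 − 0.74821×3.78419) / 0.25179 = -2.1002
z₀ = exp(-2.1002) = 0.1224 m

z₀ ≈ 0.122 m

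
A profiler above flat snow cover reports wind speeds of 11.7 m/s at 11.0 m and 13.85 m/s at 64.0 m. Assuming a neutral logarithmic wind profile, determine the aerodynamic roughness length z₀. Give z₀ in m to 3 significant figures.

z₀ ≈ 0.000758 m

Log law: V(z) ∝ ln(z/z₀). With r = V₁/V₂ = 11.7/13.85 = 0.84477,
r · ln(z₂/z₀) = ln(z₁/z₀) ⇒ ln z₀ = (ln z₁ − r·ln z₂)/(1 − r)
ln z₀ = (2.39790 − 0.84477×4.15888) / 0.15523 = -7.1852
z₀ = exp(-7.1852) = 0.0007578 m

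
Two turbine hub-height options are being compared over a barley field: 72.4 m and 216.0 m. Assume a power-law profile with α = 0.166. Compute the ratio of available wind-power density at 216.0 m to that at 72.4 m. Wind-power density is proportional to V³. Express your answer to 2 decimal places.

1.72

Speed ratio: V_B/V_A = (z_B/z_A)^α = (216.0/72.4)^0.166 = (2.9834)^0.166 = 1.19895
Power-density ratio: P_B/P_A = (V_B/V_A)³ = (1.19895)³ = 1.72349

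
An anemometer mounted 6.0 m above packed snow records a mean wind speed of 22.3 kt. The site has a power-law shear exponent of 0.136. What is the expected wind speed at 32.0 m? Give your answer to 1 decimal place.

28.0 kt

Power-law profile: V₂ = V₁ · (z₂/z₁)^α
V₂ = 22.3 × (32.0/6.0)^0.136 = 22.3 × (5.3333)^0.136
    = 22.3 × 1.2557 = 28.0012 kt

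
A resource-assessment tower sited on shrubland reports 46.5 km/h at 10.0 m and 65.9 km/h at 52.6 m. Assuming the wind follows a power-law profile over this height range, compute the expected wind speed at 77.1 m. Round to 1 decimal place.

First find α: α = ln(V₂/V₁)/ln(z₂/z₁) = ln(65.9/46.5)/ln(52.6/10.0) = 0.34869/1.66013 = 0.2100
Extrapolate from 52.6 m to 77.1 m: V₃ = 65.9 × (77.1/52.6)^0.2100 = 65.9 × 1.0836 = 71.4111 km/h

71.4 km/h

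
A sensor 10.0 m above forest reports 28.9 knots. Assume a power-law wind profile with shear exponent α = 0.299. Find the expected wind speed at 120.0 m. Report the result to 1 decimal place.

60.8 knots

Power-law profile: V₂ = V₁ · (z₂/z₁)^α
V₂ = 28.9 × (120.0/10.0)^0.299 = 28.9 × (12.0000)^0.299
    = 28.9 × 2.1022 = 60.7537 knots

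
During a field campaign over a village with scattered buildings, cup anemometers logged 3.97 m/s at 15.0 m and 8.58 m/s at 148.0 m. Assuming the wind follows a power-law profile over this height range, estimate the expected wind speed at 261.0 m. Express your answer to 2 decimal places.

First find α: α = ln(V₂/V₁)/ln(z₂/z₁) = ln(8.58/3.97)/ln(148.0/15.0) = 0.77067/2.28916 = 0.3367
Extrapolate from 148.0 m to 261.0 m: V₃ = 8.58 × (261.0/148.0)^0.3367 = 8.58 × 1.2104 = 10.3856 m/s

10.39 m/s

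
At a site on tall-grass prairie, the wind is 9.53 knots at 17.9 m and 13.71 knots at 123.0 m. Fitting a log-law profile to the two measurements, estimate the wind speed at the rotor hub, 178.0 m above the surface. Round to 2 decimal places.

14.51 knots

Log law: V ∝ ln(z/z₀). From the pair, with r = V₁/V₂ = 0.69511,
ln z₀ = (ln z₁ − r·ln z₂)/(1 − r) = (2.8848 − 0.69511×4.8122)/0.30489 = -1.5094 → z₀ = 0.2210 m
V₃ = V₁ · ln(z₃/z₀)/ln(z₁/z₀) = 9.53 × 6.6912/4.3943 = 14.5116 knots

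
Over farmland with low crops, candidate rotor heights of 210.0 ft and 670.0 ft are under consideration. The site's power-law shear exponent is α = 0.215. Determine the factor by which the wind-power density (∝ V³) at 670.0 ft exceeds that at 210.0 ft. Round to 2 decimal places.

Speed ratio: V_B/V_A = (z_B/z_A)^α = (670.0/210.0)^0.215 = (3.1905)^0.215 = 1.28330
Power-density ratio: P_B/P_A = (V_B/V_A)³ = (1.28330)³ = 2.11342

2.11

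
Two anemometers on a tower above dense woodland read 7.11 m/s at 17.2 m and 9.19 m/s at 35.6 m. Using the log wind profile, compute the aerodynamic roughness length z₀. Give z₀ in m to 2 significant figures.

z₀ ≈ 1.4 m

Log law: V(z) ∝ ln(z/z₀). With r = V₁/V₂ = 7.11/9.19 = 0.77367,
r · ln(z₂/z₀) = ln(z₁/z₀) ⇒ ln z₀ = (ln z₁ − r·ln z₂)/(1 − r)
ln z₀ = (2.84491 − 0.77367×3.57235) / 0.22633 = 0.3583
z₀ = exp(0.3583) = 1.431 m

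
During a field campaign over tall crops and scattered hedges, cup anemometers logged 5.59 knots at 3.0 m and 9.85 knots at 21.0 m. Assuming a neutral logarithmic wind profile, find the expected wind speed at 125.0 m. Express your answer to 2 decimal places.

Log law: V ∝ ln(z/z₀). From the pair, with r = V₁/V₂ = 0.56751,
ln z₀ = (ln z₁ − r·ln z₂)/(1 − r) = (1.0986 − 0.56751×3.0445)/0.43249 = -1.4548 → z₀ = 0.2334 m
V₃ = V₁ · ln(z₃/z₀)/ln(z₁/z₀) = 5.59 × 6.2831/2.5534 = 13.7551 knots

13.76 knots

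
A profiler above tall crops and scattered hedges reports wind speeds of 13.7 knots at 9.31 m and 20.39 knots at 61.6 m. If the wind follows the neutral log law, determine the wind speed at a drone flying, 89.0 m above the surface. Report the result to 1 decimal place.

Log law: V ∝ ln(z/z₀). From the pair, with r = V₁/V₂ = 0.67190,
ln z₀ = (ln z₁ − r·ln z₂)/(1 − r) = (2.2311 − 0.67190×4.1207)/0.32810 = -1.6384 → z₀ = 0.1943 m
V₃ = V₁ · ln(z₃/z₀)/ln(z₁/z₀) = 13.7 × 6.1271/3.8695 = 21.6928 knots

21.7 knots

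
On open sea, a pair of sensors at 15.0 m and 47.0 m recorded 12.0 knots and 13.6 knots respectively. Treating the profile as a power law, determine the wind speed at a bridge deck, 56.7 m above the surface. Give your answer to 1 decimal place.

First find α: α = ln(V₂/V₁)/ln(z₂/z₁) = ln(13.6/12.0)/ln(47.0/15.0) = 0.12516/1.14210 = 0.1096
Extrapolate from 47.0 m to 56.7 m: V₃ = 13.6 × (56.7/47.0)^0.1096 = 13.6 × 1.0208 = 13.8825 knots

13.9 knots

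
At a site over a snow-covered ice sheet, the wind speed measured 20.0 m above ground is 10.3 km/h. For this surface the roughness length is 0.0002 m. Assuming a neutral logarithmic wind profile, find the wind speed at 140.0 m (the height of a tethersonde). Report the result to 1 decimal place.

Log law: V(z) ∝ ln(z/z₀), so V₂/V₁ = ln(z₂/z₀) / ln(z₁/z₀).
ln(140.0/0.0002) = 13.4588, ln(20.0/0.0002) = 11.5129
V₂ = 10.3 × 13.4588/11.5129 = 10.3 × 1.1690 = 12.0409 km/h

12.0 km/h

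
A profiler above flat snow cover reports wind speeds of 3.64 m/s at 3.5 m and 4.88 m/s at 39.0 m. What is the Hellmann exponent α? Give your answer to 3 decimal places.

Power law: V₂/V₁ = (z₂/z₁)^α ⇒ α = ln(V₂/V₁) / ln(z₂/z₁)
α = ln(4.88/3.64) / ln(39.0/3.5) = ln(1.3407) / ln(11.1429)
  = 0.29316 / 2.41080 = 0.12160

α ≈ 0.122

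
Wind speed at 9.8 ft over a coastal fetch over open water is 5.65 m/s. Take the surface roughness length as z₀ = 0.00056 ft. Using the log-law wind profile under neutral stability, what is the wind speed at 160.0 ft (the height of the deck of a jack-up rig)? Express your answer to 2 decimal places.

Log law: V(z) ∝ ln(z/z₀), so V₂/V₁ = ln(z₂/z₀) / ln(z₁/z₀).
ln(160.0/0.00056) = 12.5627, ln(9.8/0.00056) = 9.7700
V₂ = 5.65 × 12.5627/9.7700 = 5.65 × 1.2859 = 7.2651 m/s

7.27 m/s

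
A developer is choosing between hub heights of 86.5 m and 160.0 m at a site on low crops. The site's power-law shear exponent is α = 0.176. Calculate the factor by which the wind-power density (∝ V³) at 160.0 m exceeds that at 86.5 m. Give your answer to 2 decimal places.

Speed ratio: V_B/V_A = (z_B/z_A)^α = (160.0/86.5)^0.176 = (1.8497)^0.176 = 1.11432
Power-density ratio: P_B/P_A = (V_B/V_A)³ = (1.11432)³ = 1.38366

1.38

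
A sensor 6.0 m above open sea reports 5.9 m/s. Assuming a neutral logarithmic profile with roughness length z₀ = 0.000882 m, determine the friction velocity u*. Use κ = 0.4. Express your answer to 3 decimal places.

u* ≈ 0.267 m/s

Log law: V(z) = (u*/κ) · ln(z/z₀) ⇒ u* = κ · V / ln(z/z₀)
u* = 0.4 × 5.9 / ln(6.0/0.000882) = 0.4 × 5.9 / 8.8251
   = 2.3600 / 8.8251 = 0.2674 m/s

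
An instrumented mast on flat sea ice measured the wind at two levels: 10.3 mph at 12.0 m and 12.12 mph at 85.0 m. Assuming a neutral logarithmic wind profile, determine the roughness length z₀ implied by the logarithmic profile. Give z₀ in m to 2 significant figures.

Log law: V(z) ∝ ln(z/z₀). With r = V₁/V₂ = 10.3/12.12 = 0.84983,
r · ln(z₂/z₀) = ln(z₁/z₀) ⇒ ln z₀ = (ln z₁ − r·ln z₂)/(1 − r)
ln z₀ = (2.48491 − 0.84983×4.44265) / 0.15017 = -8.5946
z₀ = exp(-8.5946) = 0.0001851 m

z₀ ≈ 0.00019 m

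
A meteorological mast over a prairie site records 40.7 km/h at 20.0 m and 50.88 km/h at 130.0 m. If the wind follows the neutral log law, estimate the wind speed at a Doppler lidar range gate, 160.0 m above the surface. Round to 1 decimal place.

52.0 km/h

Log law: V ∝ ln(z/z₀). From the pair, with r = V₁/V₂ = 0.79992,
ln z₀ = (ln z₁ − r·ln z₂)/(1 − r) = (2.9957 − 0.79992×4.8675)/0.20008 = -4.4878 → z₀ = 0.01125 m
V₃ = V₁ · ln(z₃/z₀)/ln(z₁/z₀) = 40.7 × 9.5630/7.4835 = 52.0093 km/h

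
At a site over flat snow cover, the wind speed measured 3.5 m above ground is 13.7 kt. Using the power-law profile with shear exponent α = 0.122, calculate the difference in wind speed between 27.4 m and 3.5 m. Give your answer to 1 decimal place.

3.9 kt

Power law: V₂ = V₁ · (z₂/z₁)^α = 13.7 × (7.8286)^0.122 = 17.6096 kt
ΔV = 17.6096 − 13.7 = 3.9096 kt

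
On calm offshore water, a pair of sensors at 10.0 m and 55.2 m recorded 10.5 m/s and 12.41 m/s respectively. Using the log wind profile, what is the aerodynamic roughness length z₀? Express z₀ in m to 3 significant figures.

Log law: V(z) ∝ ln(z/z₀). With r = V₁/V₂ = 10.5/12.41 = 0.84609,
r · ln(z₂/z₀) = ln(z₁/z₀) ⇒ ln z₀ = (ln z₁ − r·ln z₂)/(1 − r)
ln z₀ = (2.30259 − 0.84609×4.01096) / 0.15391 = -7.0890
z₀ = exp(-7.0890) = 0.0008342 m

z₀ ≈ 0.000834 m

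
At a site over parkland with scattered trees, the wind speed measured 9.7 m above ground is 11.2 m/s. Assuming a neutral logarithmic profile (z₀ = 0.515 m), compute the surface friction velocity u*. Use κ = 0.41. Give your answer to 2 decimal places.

Log law: V(z) = (u*/κ) · ln(z/z₀) ⇒ u* = κ · V / ln(z/z₀)
u* = 0.41 × 11.2 / ln(9.7/0.515) = 0.41 × 11.2 / 2.9357
   = 4.5920 / 2.9357 = 1.5642 m/s

u* ≈ 1.56 m/s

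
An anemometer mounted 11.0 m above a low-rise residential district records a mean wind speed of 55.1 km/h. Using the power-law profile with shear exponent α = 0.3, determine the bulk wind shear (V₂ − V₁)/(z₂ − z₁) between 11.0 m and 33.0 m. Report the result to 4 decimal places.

0.9777 km/h/m

Power law: V₂ = V₁ · (z₂/z₁)^α = 55.1 × (3.0000)^0.3 = 76.6104 km/h
ΔV/Δz = (76.6104 − 55.1)/(33.0 − 11.0) = 21.5104/22.0000 = 0.97775 km/h/m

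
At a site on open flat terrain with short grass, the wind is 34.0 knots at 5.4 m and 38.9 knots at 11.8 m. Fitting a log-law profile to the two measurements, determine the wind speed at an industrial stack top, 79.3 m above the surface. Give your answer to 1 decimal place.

50.8 knots

Log law: V ∝ ln(z/z₀). From the pair, with r = V₁/V₂ = 0.87404,
ln z₀ = (ln z₁ − r·ln z₂)/(1 − r) = (1.6864 − 0.87404×2.4681)/0.12596 = -3.7376 → z₀ = 0.02381 m
V₃ = V₁ · ln(z₃/z₀)/ln(z₁/z₀) = 34.0 × 8.1109/5.4240 = 50.8421 knots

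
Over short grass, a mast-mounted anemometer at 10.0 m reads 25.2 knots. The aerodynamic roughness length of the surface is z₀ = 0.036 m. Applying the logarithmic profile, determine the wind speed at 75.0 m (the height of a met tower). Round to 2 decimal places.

34.22 knots

Log law: V(z) ∝ ln(z/z₀), so V₂/V₁ = ln(z₂/z₀) / ln(z₁/z₀).
ln(75.0/0.036) = 7.6417, ln(10.0/0.036) = 5.6268
V₂ = 25.2 × 7.6417/5.6268 = 25.2 × 1.3581 = 34.2238 knots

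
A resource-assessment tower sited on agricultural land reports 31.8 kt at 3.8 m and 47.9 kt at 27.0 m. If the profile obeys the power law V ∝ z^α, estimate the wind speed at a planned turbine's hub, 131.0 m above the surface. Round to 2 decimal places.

66.62 kt

First find α: α = ln(V₂/V₁)/ln(z₂/z₁) = ln(47.9/31.8)/ln(27.0/3.8) = 0.40965/1.96084 = 0.2089
Extrapolate from 27.0 m to 131.0 m: V₃ = 47.9 × (131.0/27.0)^0.2089 = 47.9 × 1.3909 = 66.6242 kt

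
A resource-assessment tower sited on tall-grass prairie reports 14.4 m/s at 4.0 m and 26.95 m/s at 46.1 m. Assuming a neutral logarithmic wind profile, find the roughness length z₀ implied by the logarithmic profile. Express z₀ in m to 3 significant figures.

Log law: V(z) ∝ ln(z/z₀). With r = V₁/V₂ = 14.4/26.95 = 0.53432,
r · ln(z₂/z₀) = ln(z₁/z₀) ⇒ ln z₀ = (ln z₁ − r·ln z₂)/(1 − r)
ln z₀ = (1.38629 − 0.53432×3.83081) / 0.46568 = -1.4186
z₀ = exp(-1.4186) = 0.2421 m

z₀ ≈ 0.242 m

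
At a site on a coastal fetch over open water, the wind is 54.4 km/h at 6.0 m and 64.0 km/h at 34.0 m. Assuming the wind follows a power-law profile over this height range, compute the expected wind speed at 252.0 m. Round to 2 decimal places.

First find α: α = ln(V₂/V₁)/ln(z₂/z₁) = ln(64.0/54.4)/ln(34.0/6.0) = 0.16252/1.73460 = 0.0937
Extrapolate from 34.0 m to 252.0 m: V₃ = 64.0 × (252.0/34.0)^0.0937 = 64.0 × 1.2064 = 77.2120 km/h

77.21 km/h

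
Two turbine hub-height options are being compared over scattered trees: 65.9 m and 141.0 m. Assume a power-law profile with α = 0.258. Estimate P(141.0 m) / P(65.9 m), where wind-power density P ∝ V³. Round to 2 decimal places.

Speed ratio: V_B/V_A = (z_B/z_A)^α = (141.0/65.9)^0.258 = (2.1396)^0.258 = 1.21682
Power-density ratio: P_B/P_A = (V_B/V_A)³ = (1.21682)³ = 1.80168

1.80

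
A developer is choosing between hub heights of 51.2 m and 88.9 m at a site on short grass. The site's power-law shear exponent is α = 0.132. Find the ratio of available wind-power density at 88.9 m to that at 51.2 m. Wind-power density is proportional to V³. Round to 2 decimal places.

Speed ratio: V_B/V_A = (z_B/z_A)^α = (88.9/51.2)^0.132 = (1.7363)^0.132 = 1.07555
Power-density ratio: P_B/P_A = (V_B/V_A)³ = (1.07555)³ = 1.24421

1.24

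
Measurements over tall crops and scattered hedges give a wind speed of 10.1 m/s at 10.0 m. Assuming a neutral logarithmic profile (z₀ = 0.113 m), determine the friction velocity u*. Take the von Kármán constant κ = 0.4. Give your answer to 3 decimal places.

Log law: V(z) = (u*/κ) · ln(z/z₀) ⇒ u* = κ · V / ln(z/z₀)
u* = 0.4 × 10.1 / ln(10.0/0.113) = 0.4 × 10.1 / 4.4830
   = 4.0400 / 4.4830 = 0.9012 m/s

u* ≈ 0.901 m/s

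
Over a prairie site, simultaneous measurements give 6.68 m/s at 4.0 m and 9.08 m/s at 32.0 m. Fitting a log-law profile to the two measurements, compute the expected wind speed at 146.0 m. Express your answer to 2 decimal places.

Log law: V ∝ ln(z/z₀). From the pair, with r = V₁/V₂ = 0.73568,
ln z₀ = (ln z₁ − r·ln z₂)/(1 − r) = (1.3863 − 0.73568×3.4657)/0.26432 = -4.4015 → z₀ = 0.01226 m
V₃ = V₁ · ln(z₃/z₀)/ln(z₁/z₀) = 6.68 × 9.3851/5.7878 = 10.8319 m/s

10.83 m/s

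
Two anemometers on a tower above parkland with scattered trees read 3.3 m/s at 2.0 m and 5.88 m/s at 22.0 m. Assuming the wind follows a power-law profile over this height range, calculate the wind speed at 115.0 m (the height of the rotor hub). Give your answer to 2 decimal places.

8.76 m/s

First find α: α = ln(V₂/V₁)/ln(z₂/z₁) = ln(5.88/3.3)/ln(22.0/2.0) = 0.57763/2.39790 = 0.2409
Extrapolate from 22.0 m to 115.0 m: V₃ = 5.88 × (115.0/22.0)^0.2409 = 5.88 × 1.4895 = 8.7580 m/s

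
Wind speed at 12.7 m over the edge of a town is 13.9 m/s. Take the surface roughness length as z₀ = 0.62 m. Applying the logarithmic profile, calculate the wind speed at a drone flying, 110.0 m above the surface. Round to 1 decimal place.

23.8 m/s

Log law: V(z) ∝ ln(z/z₀), so V₂/V₁ = ln(z₂/z₀) / ln(z₁/z₀).
ln(110.0/0.62) = 5.1785, ln(12.7/0.62) = 3.0196
V₂ = 13.9 × 5.1785/3.0196 = 13.9 × 1.7149 = 23.8378 m/s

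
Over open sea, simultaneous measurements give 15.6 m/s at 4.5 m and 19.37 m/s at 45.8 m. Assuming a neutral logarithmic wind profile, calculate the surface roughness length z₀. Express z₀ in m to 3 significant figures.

Log law: V(z) ∝ ln(z/z₀). With r = V₁/V₂ = 15.6/19.37 = 0.80537,
r · ln(z₂/z₀) = ln(z₁/z₀) ⇒ ln z₀ = (ln z₁ − r·ln z₂)/(1 − r)
ln z₀ = (1.50408 − 0.80537×3.82428) / 0.19463 = -8.0968
z₀ = exp(-8.0968) = 0.0003045 m

z₀ ≈ 0.000305 m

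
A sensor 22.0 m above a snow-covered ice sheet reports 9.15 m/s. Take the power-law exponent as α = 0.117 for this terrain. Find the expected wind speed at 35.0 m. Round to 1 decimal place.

Power-law profile: V₂ = V₁ · (z₂/z₁)^α
V₂ = 9.15 × (35.0/22.0)^0.117 = 9.15 × (1.5909)^0.117
    = 9.15 × 1.0558 = 9.6608 m/s

9.7 m/s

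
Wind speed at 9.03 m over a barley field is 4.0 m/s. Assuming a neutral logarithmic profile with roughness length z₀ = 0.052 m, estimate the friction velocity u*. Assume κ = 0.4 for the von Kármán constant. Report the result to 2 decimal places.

Log law: V(z) = (u*/κ) · ln(z/z₀) ⇒ u* = κ · V / ln(z/z₀)
u* = 0.4 × 4.0 / ln(9.03/0.052) = 0.4 × 4.0 / 5.1571
   = 1.6000 / 5.1571 = 0.3103 m/s

u* ≈ 0.31 m/s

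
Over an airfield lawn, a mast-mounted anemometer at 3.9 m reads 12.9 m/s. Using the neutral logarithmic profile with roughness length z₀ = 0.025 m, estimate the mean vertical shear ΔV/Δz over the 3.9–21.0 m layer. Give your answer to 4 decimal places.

Log law: V₂ = V₁ · ln(z₂/z₀)/ln(z₁/z₀) = 12.9 × 6.7334/5.0499 = 17.2007 m/s
ΔV/Δz = (17.2007 − 12.9)/(21.0 − 3.9) = 4.3007/17.1000 = 0.25150 m/s/m

0.2515 m/s/m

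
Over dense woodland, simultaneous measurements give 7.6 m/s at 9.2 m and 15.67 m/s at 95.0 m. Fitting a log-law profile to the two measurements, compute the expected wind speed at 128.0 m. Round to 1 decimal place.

Log law: V ∝ ln(z/z₀). From the pair, with r = V₁/V₂ = 0.48500,
ln z₀ = (ln z₁ − r·ln z₂)/(1 − r) = (2.2192 − 0.48500×4.5539)/0.51500 = 0.0205 → z₀ = 1.021 m
V₃ = V₁ · ln(z₃/z₀)/ln(z₁/z₀) = 7.6 × 4.8315/2.1987 = 16.7006 m/s

16.7 m/s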